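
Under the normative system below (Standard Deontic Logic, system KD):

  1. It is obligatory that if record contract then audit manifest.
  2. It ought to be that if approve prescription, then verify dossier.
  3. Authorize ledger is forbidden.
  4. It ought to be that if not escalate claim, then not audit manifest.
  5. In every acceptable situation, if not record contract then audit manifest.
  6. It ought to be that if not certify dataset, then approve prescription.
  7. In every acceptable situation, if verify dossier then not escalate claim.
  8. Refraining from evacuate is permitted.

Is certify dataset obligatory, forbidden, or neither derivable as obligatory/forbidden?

Premises 1 and 5 are O(record_contract → audit_manifest) and O(¬record_contract → audit_manifest); every ideal world satisfies record_contract or ¬record_contract, so in either case audit_manifest holds — hence O(audit_manifest).
Premise 4 is O(¬escalate_claim → ¬audit_manifest); contrapositively O(audit_manifest → escalate_claim). Since O(audit_manifest) holds, K gives O(escalate_claim).
Premise 7 is O(verify_dossier → ¬escalate_claim); contrapositively O(escalate_claim → ¬verify_dossier). Since O(escalate_claim) holds, K gives O(¬verify_dossier).
Premise 2 is O(approve_prescription → verify_dossier); contrapositively O(¬verify_dossier → ¬approve_prescription). Since O(¬verify_dossier) holds, K gives O(¬approve_prescription).
Premise 6 is O(¬certify_dataset → approve_prescription); contrapositively O(¬approve_prescription → certify_dataset). Since O(¬approve_prescription) holds, K gives O(certify_dataset).
Premises 3, 8 do not contribute to this derivation.
Hence certify_dataset is obligatory.

Obligatory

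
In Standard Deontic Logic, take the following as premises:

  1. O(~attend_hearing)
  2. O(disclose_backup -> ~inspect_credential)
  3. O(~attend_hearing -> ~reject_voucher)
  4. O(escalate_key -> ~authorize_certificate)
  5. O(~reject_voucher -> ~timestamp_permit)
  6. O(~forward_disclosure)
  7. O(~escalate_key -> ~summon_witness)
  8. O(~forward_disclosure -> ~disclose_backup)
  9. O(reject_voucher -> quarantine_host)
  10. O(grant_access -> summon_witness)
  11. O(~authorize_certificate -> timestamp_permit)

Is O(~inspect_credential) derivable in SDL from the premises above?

Premise 2 is O(disclose_backup -> ~inspect_credential), but O(disclose_backup) is not derivable from the premises, so it does not yield O(~inspect_credential).
No other premise forces O(~inspect_credential). An ideal world satisfying every premise can still have ~inspect_credential false, so O(~inspect_credential) is not derivable.

No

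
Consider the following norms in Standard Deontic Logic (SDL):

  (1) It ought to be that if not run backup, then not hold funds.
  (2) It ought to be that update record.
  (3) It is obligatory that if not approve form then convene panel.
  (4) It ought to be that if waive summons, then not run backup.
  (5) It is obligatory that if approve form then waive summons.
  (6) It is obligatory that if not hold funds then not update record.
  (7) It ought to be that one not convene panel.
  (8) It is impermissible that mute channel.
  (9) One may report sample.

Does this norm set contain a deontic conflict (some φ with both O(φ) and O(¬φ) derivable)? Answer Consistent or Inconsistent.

Inconsistent

Premise 2 gives O(update_record).
Premise 6, O(¬hold_funds → ¬update_record), contraposes to O(update_record → hold_funds); with O(update_record) we get O(hold_funds).
Premise 1, O(¬run_backup → ¬hold_funds), contraposes to O(hold_funds → run_backup); with O(hold_funds) we get O(run_backup).
Premise 4, O(waive_summons → ¬run_backup), contraposes to O(run_backup → ¬waive_summons); with O(run_backup) we get O(¬waive_summons).
Premise 5, O(approve_form → waive_summons), contraposes to O(¬waive_summons → ¬approve_form); with O(¬waive_summons) we get O(¬approve_form).
Applying K to premise 3 (O(¬approve_form → convene_panel)) and O(¬approve_form) yields O(convene_panel).
Yet premise 7 states O(¬convene_panel).
We now have both O(convene_panel) and O(¬convene_panel) — convene_panel is simultaneously obligatory and forbidden, violating the D-axiom.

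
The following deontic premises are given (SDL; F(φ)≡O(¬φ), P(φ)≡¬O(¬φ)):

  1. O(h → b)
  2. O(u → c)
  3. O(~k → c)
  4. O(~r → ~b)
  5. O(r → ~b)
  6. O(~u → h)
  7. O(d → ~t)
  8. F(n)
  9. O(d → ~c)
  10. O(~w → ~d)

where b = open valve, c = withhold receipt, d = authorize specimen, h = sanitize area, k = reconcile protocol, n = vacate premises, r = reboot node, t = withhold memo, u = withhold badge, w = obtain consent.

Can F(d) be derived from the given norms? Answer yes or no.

Yes

Premises 4 and 5 are O(~r → ~b) and O(r → ~b); every ideal world satisfies ~r or r, so in either case ~b holds — hence O(~b).
Premise 1, O(h → b), contraposes to O(~b → ~h); with O(~b) we get O(~h).
Premise 6, O(~u → h), contraposes to O(~h → u); with O(~h) we get O(u).
Applying K to premise 2 (O(u → c)) and O(u) yields O(c).
Premise 9 is O(d → ~c); contrapositively O(c → ~d). Since O(c) holds, K gives O(~d).
Premises 3, 7, 8, 10 do not contribute to this derivation.
So O(~d) holds, i.e. F(d). The claim follows.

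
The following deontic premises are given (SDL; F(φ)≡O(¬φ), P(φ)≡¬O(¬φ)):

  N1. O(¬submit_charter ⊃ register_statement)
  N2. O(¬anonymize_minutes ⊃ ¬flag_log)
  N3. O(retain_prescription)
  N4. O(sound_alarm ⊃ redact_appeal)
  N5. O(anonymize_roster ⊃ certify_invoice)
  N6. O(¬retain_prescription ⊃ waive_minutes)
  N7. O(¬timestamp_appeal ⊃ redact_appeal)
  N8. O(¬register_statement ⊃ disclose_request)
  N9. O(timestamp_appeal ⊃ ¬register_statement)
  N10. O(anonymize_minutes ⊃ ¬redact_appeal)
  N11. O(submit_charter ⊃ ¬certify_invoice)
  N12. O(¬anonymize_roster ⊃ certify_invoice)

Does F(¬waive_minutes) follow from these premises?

Premise 6 is O(¬retain_prescription ⊃ waive_minutes), but O(¬retain_prescription) is not derivable from the premises, so it does not yield O(waive_minutes).
No other premise forces O(waive_minutes). An ideal world satisfying every premise can still have ¬waive_minutes true, so F(¬waive_minutes) is not derivable.

No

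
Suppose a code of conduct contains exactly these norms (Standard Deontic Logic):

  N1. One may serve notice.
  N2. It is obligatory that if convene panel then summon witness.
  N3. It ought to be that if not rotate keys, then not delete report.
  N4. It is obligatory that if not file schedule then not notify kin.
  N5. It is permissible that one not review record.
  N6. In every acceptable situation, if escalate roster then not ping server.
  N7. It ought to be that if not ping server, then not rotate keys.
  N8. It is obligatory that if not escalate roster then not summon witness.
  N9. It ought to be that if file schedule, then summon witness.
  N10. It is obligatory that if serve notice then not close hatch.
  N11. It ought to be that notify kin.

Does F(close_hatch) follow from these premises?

No

Premise 10 is O(serve_notice → ¬close_hatch), but O(serve_notice) is not derivable from the premises (the permission P(serve_notice) asserts only ¬O(¬serve_notice), not O(serve_notice)), so it does not yield O(¬close_hatch).
No other premise forces O(¬close_hatch). An ideal world satisfying every premise can still have close_hatch true, so F(close_hatch) is not derivable.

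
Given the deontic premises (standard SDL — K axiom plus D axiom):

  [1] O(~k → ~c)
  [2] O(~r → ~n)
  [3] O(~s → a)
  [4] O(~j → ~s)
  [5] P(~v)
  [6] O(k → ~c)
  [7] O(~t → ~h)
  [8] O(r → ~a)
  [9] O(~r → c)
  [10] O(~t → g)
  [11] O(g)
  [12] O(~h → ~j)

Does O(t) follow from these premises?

Yes

Premises 6 and 1 cover both cases: O(k → ~c) and O(~k → ~c). Since k ∨ ~k is a tautology, O(~c) follows.
The contrapositive of premise 9 (O(~r → c)) is O(~c → r), and O(~c) is already established, so O(r).
Applying K to premise 8 (O(r → ~a)) and O(r) yields O(~a).
The contrapositive of premise 3 (O(~s → a)) is O(~a → s), and O(~a) is already established, so O(s).
Premise 4, O(~j → ~s), contraposes to O(s → j); with O(s) we get O(j).
Premise 12, O(~h → ~j), contraposes to O(j → h); with O(j) we get O(h).
Premise 7 is O(~t → ~h); contrapositively O(h → t). Since O(h) holds, K gives O(t).
Premises 2, 5, 10, 11 do not contribute to this derivation.
So O(t) follows.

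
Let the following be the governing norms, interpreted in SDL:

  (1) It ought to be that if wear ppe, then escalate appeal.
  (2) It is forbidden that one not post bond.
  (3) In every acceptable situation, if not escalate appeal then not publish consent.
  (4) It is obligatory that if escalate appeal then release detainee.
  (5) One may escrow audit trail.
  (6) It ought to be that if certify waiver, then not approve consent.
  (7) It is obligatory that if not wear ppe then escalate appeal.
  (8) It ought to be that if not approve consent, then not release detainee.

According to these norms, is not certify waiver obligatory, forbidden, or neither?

Obligatory

Premises 1 and 7 cover both cases: O(wear_ppe → escalate_appeal) and O(¬wear_ppe → escalate_appeal). Since wear_ppe ∨ ¬wear_ppe is a tautology, O(escalate_appeal) follows.
Premise 4 is O(escalate_appeal → release_detainee); since O(escalate_appeal), deontic closure gives O(release_detainee).
The contrapositive of premise 8 (O(¬approve_consent → ¬release_detainee)) is O(release_detainee → approve_consent), and O(release_detainee) is already established, so O(approve_consent).
The contrapositive of premise 6 (O(certify_waiver → ¬approve_consent)) is O(approve_consent → ¬certify_waiver), and O(approve_consent) is already established, so O(¬certify_waiver).
Premises 2, 3, 5 do not contribute to this derivation.
Hence ¬certify_waiver is obligatory.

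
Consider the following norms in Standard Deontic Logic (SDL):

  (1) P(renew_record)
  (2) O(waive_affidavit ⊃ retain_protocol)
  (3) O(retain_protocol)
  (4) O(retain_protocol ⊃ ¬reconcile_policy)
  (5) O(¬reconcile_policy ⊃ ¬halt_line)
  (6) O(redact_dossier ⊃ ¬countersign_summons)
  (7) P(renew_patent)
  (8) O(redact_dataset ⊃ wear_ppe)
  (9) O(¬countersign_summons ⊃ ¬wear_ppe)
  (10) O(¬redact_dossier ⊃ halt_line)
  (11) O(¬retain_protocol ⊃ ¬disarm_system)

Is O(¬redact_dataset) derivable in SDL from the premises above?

Premise 3 gives O(retain_protocol).
Applying K to premise 4 (O(retain_protocol ⊃ ¬reconcile_policy)) and O(retain_protocol) yields O(¬reconcile_policy).
Applying K to premise 5 (O(¬reconcile_policy ⊃ ¬halt_line)) and O(¬reconcile_policy) yields O(¬halt_line).
Premise 10 is O(¬redact_dossier ⊃ halt_line); contrapositively O(¬halt_line ⊃ redact_dossier). Since O(¬halt_line) holds, K gives O(redact_dossier).
Applying K to premise 6 (O(redact_dossier ⊃ ¬countersign_summons)) and O(redact_dossier) yields O(¬countersign_summons).
Premise 9 is O(¬countersign_summons ⊃ ¬wear_ppe); since O(¬countersign_summons), deontic closure gives O(¬wear_ppe).
Premise 8 is O(redact_dataset ⊃ wear_ppe); contrapositively O(¬wear_ppe ⊃ ¬redact_dataset). Since O(¬wear_ppe) holds, K gives O(¬redact_dataset).
Premises 1, 2, 7, 11 do not contribute to this derivation.
So O(¬redact_dataset) follows.

Yes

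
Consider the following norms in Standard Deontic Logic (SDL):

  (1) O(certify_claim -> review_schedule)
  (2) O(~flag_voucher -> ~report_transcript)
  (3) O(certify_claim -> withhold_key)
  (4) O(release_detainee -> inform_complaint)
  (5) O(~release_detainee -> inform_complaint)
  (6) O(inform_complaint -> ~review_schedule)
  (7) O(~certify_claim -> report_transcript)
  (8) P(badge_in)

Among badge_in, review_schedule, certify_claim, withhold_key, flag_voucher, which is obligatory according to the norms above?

By case analysis on ~release_detainee: premise 5 gives O(~release_detainee -> inform_complaint) and premise 4 gives O(release_detainee -> inform_complaint), so O(inform_complaint) either way.
Applying K to premise 6 (O(inform_complaint -> ~review_schedule)) and O(inform_complaint) yields O(~review_schedule).
Premise 1 is O(certify_claim -> review_schedule); contrapositively O(~review_schedule -> ~certify_claim). Since O(~review_schedule) holds, K gives O(~certify_claim).
Premise 7 is O(~certify_claim -> report_transcript); since O(~certify_claim), deontic closure gives O(report_transcript).
Premise 2 is O(~flag_voucher -> ~report_transcript); contrapositively O(report_transcript -> flag_voucher). Since O(report_transcript) holds, K gives O(flag_voucher).
So O(flag_voucher) holds — flag_voucher is obligatory. None of the other listed options is made obligatory by any chain of premises.

flag_voucher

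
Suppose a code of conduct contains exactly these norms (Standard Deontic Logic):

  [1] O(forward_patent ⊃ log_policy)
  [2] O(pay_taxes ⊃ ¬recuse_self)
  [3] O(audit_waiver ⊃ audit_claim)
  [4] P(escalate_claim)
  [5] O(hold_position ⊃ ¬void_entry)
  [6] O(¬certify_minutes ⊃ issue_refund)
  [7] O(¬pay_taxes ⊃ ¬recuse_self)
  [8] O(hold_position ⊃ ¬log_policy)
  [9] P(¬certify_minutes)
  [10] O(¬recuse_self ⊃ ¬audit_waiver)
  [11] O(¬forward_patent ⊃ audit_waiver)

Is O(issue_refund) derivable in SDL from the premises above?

No

Premise 6 is O(¬certify_minutes ⊃ issue_refund), but O(¬certify_minutes) is not derivable from the premises (the permission P(¬certify_minutes) asserts only ¬O(certify_minutes), not O(¬certify_minutes)), so it does not yield O(issue_refund).
No other premise forces O(issue_refund). An ideal world satisfying every premise can still have issue_refund false, so O(issue_refund) is not derivable.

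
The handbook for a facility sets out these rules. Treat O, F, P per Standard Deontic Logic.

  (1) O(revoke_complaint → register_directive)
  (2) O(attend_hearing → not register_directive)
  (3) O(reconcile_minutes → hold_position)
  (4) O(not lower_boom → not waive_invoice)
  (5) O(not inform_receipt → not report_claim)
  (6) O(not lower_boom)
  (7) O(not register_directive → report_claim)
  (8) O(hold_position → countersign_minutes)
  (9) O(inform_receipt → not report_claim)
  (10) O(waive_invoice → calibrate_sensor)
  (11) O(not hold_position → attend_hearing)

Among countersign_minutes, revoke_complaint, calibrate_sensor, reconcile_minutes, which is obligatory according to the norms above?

Premises 5 and 9 cover both cases: O(not inform_receipt → not report_claim) and O(inform_receipt → not report_claim). Since not inform_receipt ∨ inform_receipt is a tautology, O(not report_claim) follows.
The contrapositive of premise 7 (O(not register_directive → report_claim)) is O(not report_claim → register_directive), and O(not report_claim) is already established, so O(register_directive).
Premise 2 is O(attend_hearing → not register_directive); contrapositively O(register_directive → not attend_hearing). Since O(register_directive) holds, K gives O(not attend_hearing).
The contrapositive of premise 11 (O(not hold_position → attend_hearing)) is O(not attend_hearing → hold_position), and O(not attend_hearing) is already established, so O(hold_position).
Applying K to premise 8 (O(hold_position → countersign_minutes)) and O(hold_position) yields O(countersign_minutes).
So O(countersign_minutes) holds — countersign_minutes is obligatory. None of the other listed options is made obligatory by any chain of premises.

countersign_minutes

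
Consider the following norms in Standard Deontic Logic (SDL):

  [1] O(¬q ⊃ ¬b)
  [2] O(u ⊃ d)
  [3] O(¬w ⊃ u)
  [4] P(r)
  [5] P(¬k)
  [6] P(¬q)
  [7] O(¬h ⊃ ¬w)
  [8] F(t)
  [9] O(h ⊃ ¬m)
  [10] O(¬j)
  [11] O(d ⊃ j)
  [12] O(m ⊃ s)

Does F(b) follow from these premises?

No

Premise 1 is O(¬q ⊃ ¬b), but O(¬q) is not derivable from the premises (the permission P(¬q) asserts only ¬O(q), not O(¬q)), so it does not yield O(¬b).
No other premise forces O(¬b). An ideal world satisfying every premise can still have b true, so F(b) is not derivable.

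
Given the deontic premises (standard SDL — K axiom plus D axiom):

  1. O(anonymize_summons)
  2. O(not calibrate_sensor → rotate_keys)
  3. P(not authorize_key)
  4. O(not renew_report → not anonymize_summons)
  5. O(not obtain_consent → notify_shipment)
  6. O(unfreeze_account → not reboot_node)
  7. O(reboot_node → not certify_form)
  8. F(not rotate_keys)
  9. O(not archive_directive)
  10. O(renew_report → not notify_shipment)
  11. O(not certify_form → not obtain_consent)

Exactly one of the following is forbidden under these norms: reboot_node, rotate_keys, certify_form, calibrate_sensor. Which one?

reboot_node

From premise 1 we have O(anonymize_summons).
Premise 4, O(not renew_report → not anonymize_summons), contraposes to O(anonymize_summons → renew_report); with O(anonymize_summons) we get O(renew_report).
Premise 10 is O(renew_report → not notify_shipment); since O(renew_report), deontic closure gives O(not notify_shipment).
Premise 5, O(not obtain_consent → notify_shipment), contraposes to O(not notify_shipment → obtain_consent); with O(not notify_shipment) we get O(obtain_consent).
Premise 11, O(not certify_form → not obtain_consent), contraposes to O(obtain_consent → certify_form); with O(obtain_consent) we get O(certify_form).
The contrapositive of premise 7 (O(reboot_node → not certify_form)) is O(certify_form → not reboot_node), and O(certify_form) is already established, so O(not reboot_node).
So O(not reboot_node) holds, i.e. reboot_node is forbidden. None of the other listed options is forbidden under the premises.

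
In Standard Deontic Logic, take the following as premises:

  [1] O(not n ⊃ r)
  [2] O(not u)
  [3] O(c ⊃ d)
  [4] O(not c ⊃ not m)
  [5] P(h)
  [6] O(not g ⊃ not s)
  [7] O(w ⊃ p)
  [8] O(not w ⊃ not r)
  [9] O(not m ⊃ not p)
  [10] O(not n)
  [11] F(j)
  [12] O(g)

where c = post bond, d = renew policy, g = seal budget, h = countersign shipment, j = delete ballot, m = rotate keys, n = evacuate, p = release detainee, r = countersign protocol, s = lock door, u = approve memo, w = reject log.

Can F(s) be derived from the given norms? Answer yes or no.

No

Premise 6 is O(not g ⊃ not s), but O(not g) is not derivable from the premises, so it does not yield O(not s).
No other premise forces O(not s). An ideal world satisfying every premise can still have s true, so F(s) is not derivable.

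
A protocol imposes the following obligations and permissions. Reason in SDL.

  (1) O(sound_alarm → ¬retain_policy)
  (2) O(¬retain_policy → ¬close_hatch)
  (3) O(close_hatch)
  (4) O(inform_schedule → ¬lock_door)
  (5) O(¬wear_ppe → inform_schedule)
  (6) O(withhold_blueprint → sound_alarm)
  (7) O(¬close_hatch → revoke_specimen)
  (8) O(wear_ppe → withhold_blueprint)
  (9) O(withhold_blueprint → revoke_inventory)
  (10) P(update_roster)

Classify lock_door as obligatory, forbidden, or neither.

Premise 3 states O(close_hatch) outright.
Premise 2 is O(¬retain_policy → ¬close_hatch); contrapositively O(close_hatch → retain_policy). Since O(close_hatch) holds, K gives O(retain_policy).
Premise 1 is O(sound_alarm → ¬retain_policy); contrapositively O(retain_policy → ¬sound_alarm). Since O(retain_policy) holds, K gives O(¬sound_alarm).
Premise 6, O(withhold_blueprint → sound_alarm), contraposes to O(¬sound_alarm → ¬withhold_blueprint); with O(¬sound_alarm) we get O(¬withhold_blueprint).
The contrapositive of premise 8 (O(wear_ppe → withhold_blueprint)) is O(¬withhold_blueprint → ¬wear_ppe), and O(¬withhold_blueprint) is already established, so O(¬wear_ppe).
Premise 5 is O(¬wear_ppe → inform_schedule); since O(¬wear_ppe), deontic closure gives O(inform_schedule).
Premise 4 is O(inform_schedule → ¬lock_door); since O(inform_schedule), deontic closure gives O(¬lock_door).
Premises 7, 9, 10 do not contribute to this derivation.
Thus O(¬lock_door), which is F(lock_door): lock_door is forbidden.

Forbidden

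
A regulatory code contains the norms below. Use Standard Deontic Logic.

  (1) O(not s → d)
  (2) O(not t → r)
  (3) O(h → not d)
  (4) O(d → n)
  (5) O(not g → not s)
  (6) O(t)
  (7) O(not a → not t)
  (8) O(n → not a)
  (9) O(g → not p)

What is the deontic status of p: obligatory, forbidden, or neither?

Premise 6 states O(t) outright.
Premise 7 is O(not a → not t); contrapositively O(t → a). Since O(t) holds, K gives O(a).
Premise 8 is O(n → not a); contrapositively O(a → not n). Since O(a) holds, K gives O(not n).
Premise 4 is O(d → n); contrapositively O(not n → not d). Since O(not n) holds, K gives O(not d).
Premise 1, O(not s → d), contraposes to O(not d → s); with O(not d) we get O(s).
Premise 5, O(not g → not s), contraposes to O(s → g); with O(s) we get O(g).
With premise 9, O(g → not p), the K-axiom yields O(not p).
Premises 2, 3 do not contribute to this derivation.
Thus O(not p), which is F(p): p is forbidden.

Forbidden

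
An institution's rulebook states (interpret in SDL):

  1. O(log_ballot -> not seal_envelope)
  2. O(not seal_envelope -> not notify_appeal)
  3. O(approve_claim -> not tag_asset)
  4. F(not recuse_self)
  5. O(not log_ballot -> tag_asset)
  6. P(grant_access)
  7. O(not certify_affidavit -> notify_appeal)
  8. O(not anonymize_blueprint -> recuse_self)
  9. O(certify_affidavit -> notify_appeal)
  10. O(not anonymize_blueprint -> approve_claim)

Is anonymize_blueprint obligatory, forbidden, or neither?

Premises 7 and 9 cover both cases: O(not certify_affidavit -> notify_appeal) and O(certify_affidavit -> notify_appeal). Since not certify_affidavit ∨ certify_affidavit is a tautology, O(notify_appeal) follows.
The contrapositive of premise 2 (O(not seal_envelope -> not notify_appeal)) is O(notify_appeal -> seal_envelope), and O(notify_appeal) is already established, so O(seal_envelope).
The contrapositive of premise 1 (O(log_ballot -> not seal_envelope)) is O(seal_envelope -> not log_ballot), and O(seal_envelope) is already established, so O(not log_ballot).
From O(not log_ballot) and premise 5, O(not log_ballot -> tag_asset), we obtain O(tag_asset).
Premise 3 is O(approve_claim -> not tag_asset); contrapositively O(tag_asset -> not approve_claim). Since O(tag_asset) holds, K gives O(not approve_claim).
Premise 10 is O(not anonymize_blueprint -> approve_claim); contrapositively O(not approve_claim -> anonymize_blueprint). Since O(not approve_claim) holds, K gives O(anonymize_blueprint).
Premises 4, 6, 8 do not contribute to this derivation.
Hence anonymize_blueprint is obligatory.

Obligatory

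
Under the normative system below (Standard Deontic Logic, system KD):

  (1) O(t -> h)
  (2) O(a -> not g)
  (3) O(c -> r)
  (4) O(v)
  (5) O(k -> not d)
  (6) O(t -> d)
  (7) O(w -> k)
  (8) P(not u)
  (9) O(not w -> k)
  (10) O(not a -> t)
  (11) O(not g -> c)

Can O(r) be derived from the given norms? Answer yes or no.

Yes

Premises 9 and 7 cover both cases: O(not w -> k) and O(w -> k). Since not w ∨ w is a tautology, O(k) follows.
Applying K to premise 5 (O(k -> not d)) and O(k) yields O(not d).
Premise 6 is O(t -> d); contrapositively O(not d -> not t). Since O(not d) holds, K gives O(not t).
Premise 10, O(not a -> t), contraposes to O(not t -> a); with O(not t) we get O(a).
From O(a) and premise 2, O(a -> not g), we obtain O(not g).
With premise 11, O(not g -> c), the K-axiom yields O(c).
Premise 3 is O(c -> r); since O(c), deontic closure gives O(r).
Premises 1, 4, 8 do not contribute to this derivation.
So O(r) follows.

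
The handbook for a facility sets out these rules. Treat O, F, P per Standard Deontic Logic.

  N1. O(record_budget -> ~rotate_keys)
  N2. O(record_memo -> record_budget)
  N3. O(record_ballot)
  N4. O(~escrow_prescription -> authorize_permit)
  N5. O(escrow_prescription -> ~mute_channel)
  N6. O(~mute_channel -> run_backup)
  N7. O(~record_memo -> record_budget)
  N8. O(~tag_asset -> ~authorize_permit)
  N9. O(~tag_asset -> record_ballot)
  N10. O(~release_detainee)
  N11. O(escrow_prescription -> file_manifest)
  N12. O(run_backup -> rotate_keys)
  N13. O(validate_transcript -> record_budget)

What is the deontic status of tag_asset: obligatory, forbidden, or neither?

Obligatory

Premises 7 and 2 are O(~record_memo -> record_budget) and O(record_memo -> record_budget); every ideal world satisfies ~record_memo or record_memo, so in either case record_budget holds — hence O(record_budget).
Premise 1 is O(record_budget -> ~rotate_keys); since O(record_budget), deontic closure gives O(~rotate_keys).
Premise 12 is O(run_backup -> rotate_keys); contrapositively O(~rotate_keys -> ~run_backup). Since O(~rotate_keys) holds, K gives O(~run_backup).
The contrapositive of premise 6 (O(~mute_channel -> run_backup)) is O(~run_backup -> mute_channel), and O(~run_backup) is already established, so O(mute_channel).
The contrapositive of premise 5 (O(escrow_prescription -> ~mute_channel)) is O(mute_channel -> ~escrow_prescription), and O(mute_channel) is already established, so O(~escrow_prescription).
With premise 4, O(~escrow_prescription -> authorize_permit), the K-axiom yields O(authorize_permit).
Premise 8 is O(~tag_asset -> ~authorize_permit); contrapositively O(authorize_permit -> tag_asset). Since O(authorize_permit) holds, K gives O(tag_asset).
Premises 3, 9, 10, 11, 13 do not contribute to this derivation.
Hence tag_asset is obligatory.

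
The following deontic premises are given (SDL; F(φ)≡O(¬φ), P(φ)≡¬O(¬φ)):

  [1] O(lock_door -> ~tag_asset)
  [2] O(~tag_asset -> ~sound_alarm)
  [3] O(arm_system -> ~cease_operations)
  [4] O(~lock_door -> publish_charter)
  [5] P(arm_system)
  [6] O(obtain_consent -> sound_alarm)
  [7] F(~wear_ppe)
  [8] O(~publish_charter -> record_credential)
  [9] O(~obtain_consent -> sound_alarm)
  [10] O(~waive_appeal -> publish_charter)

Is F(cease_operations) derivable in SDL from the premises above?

No

Premise 3 is O(arm_system -> ~cease_operations), but O(arm_system) is not derivable from the premises (the permission P(arm_system) asserts only ~O(~arm_system), not O(arm_system)), so it does not yield O(~cease_operations).
No other premise forces O(~cease_operations). An ideal world satisfying every premise can still have cease_operations true, so F(cease_operations) is not derivable.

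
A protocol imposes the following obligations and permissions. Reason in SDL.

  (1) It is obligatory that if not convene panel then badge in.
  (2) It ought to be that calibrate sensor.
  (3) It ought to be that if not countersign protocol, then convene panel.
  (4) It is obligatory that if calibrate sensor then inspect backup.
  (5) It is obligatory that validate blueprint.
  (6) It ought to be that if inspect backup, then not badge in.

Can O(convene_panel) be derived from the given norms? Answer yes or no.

Yes

Premise 2 gives O(calibrate_sensor).
Premise 4 is O(calibrate_sensor → inspect_backup); since O(calibrate_sensor), deontic closure gives O(inspect_backup).
Premise 6 is O(inspect_backup → ¬badge_in); since O(inspect_backup), deontic closure gives O(¬badge_in).
The contrapositive of premise 1 (O(¬convene_panel → badge_in)) is O(¬badge_in → convene_panel), and O(¬badge_in) is already established, so O(convene_panel).
Premises 3, 5 do not contribute to this derivation.
So O(convene_panel) follows.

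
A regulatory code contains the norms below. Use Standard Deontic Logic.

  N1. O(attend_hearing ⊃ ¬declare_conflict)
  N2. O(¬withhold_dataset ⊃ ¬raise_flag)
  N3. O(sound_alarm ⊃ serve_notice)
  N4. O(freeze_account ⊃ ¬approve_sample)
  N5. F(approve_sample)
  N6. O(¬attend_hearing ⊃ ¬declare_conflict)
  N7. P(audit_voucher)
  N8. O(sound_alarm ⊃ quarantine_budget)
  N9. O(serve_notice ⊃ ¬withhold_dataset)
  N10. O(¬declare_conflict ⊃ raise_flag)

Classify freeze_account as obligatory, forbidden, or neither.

Neither

Premise 4 is O(freeze_account ⊃ ¬approve_sample); even if O(¬approve_sample) held, inferring O(freeze_account) would be affirming the consequent — invalid.
No premise or chain of K-axiom applications forces O(freeze_account), and none forces O(¬freeze_account). So freeze_account is neither obligatory nor forbidden under these norms.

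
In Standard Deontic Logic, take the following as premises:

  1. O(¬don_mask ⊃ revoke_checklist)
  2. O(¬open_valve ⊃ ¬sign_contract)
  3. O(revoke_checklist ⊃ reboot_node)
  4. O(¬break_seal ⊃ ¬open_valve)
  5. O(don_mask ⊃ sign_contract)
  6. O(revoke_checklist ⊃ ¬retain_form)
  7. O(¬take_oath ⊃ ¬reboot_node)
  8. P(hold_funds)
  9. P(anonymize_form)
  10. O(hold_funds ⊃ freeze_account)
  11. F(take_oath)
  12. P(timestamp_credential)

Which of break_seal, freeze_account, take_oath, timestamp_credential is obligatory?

Premise 11, F(take_oath), is equivalent to O(¬take_oath).
From O(¬take_oath) and premise 7, O(¬take_oath ⊃ ¬reboot_node), we obtain O(¬reboot_node).
The contrapositive of premise 3 (O(revoke_checklist ⊃ reboot_node)) is O(¬reboot_node ⊃ ¬revoke_checklist), and O(¬reboot_node) is already established, so O(¬revoke_checklist).
The contrapositive of premise 1 (O(¬don_mask ⊃ revoke_checklist)) is O(¬revoke_checklist ⊃ don_mask), and O(¬revoke_checklist) is already established, so O(don_mask).
With premise 5, O(don_mask ⊃ sign_contract), the K-axiom yields O(sign_contract).
Premise 2, O(¬open_valve ⊃ ¬sign_contract), contraposes to O(sign_contract ⊃ open_valve); with O(sign_contract) we get O(open_valve).
Premise 4, O(¬break_seal ⊃ ¬open_valve), contraposes to O(open_valve ⊃ break_seal); with O(open_valve) we get O(break_seal).
So O(break_seal) holds — break_seal is obligatory. None of the other listed options is made obligatory by any chain of premises.

break_seal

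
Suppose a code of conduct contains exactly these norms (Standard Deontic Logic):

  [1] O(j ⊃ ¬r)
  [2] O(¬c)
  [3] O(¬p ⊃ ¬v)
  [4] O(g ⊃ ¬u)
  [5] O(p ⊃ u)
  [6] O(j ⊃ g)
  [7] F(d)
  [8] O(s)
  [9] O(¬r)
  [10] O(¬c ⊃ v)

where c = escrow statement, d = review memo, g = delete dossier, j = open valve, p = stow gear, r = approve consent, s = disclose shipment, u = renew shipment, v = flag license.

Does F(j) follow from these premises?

From premise 2 we have O(¬c).
Premise 10 is O(¬c ⊃ v); since O(¬c), deontic closure gives O(v).
The contrapositive of premise 3 (O(¬p ⊃ ¬v)) is O(v ⊃ p), and O(v) is already established, so O(p).
With premise 5, O(p ⊃ u), the K-axiom yields O(u).
Premise 4 is O(g ⊃ ¬u); contrapositively O(u ⊃ ¬g). Since O(u) holds, K gives O(¬g).
Premise 6, O(j ⊃ g), contraposes to O(¬g ⊃ ¬j); with O(¬g) we get O(¬j).
Premises 1, 7, 8, 9 do not contribute to this derivation.
So O(¬j) holds, i.e. F(j). The claim follows.

Yes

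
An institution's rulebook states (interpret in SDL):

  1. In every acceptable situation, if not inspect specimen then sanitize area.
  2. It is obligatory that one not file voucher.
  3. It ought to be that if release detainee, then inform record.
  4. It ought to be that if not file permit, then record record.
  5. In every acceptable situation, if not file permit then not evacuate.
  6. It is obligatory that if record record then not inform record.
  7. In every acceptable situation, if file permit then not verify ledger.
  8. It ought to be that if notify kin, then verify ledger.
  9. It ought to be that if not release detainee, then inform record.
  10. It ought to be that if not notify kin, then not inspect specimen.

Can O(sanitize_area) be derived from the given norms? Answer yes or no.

By case analysis on ¬release_detainee: premise 9 gives O(¬release_detainee → inform_record) and premise 3 gives O(release_detainee → inform_record), so O(inform_record) either way.
Premise 6 is O(record_record → ¬inform_record); contrapositively O(inform_record → ¬record_record). Since O(inform_record) holds, K gives O(¬record_record).
The contrapositive of premise 4 (O(¬file_permit → record_record)) is O(¬record_record → file_permit), and O(¬record_record) is already established, so O(file_permit).
Premise 7 is O(file_permit → ¬verify_ledger); since O(file_permit), deontic closure gives O(¬verify_ledger).
Premise 8, O(notify_kin → verify_ledger), contraposes to O(¬verify_ledger → ¬notify_kin); with O(¬verify_ledger) we get O(¬notify_kin).
Premise 10 is O(¬notify_kin → ¬inspect_specimen); since O(¬notify_kin), deontic closure gives O(¬inspect_specimen).
From O(¬inspect_specimen) and premise 1, O(¬inspect_specimen → sanitize_area), we obtain O(sanitize_area).
Premises 2, 5 do not contribute to this derivation.
So O(sanitize_area) follows.

Yes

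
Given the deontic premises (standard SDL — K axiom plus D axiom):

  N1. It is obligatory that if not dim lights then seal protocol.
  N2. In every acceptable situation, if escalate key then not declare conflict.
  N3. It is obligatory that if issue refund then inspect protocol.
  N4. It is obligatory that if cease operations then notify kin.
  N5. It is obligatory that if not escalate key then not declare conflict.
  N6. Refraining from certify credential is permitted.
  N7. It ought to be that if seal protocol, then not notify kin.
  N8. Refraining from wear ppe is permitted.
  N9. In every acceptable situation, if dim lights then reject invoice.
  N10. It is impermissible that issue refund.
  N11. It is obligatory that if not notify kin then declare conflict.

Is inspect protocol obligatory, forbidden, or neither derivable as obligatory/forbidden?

Neither

Premise 3 is O(issue_refund → inspect_protocol), but O(issue_refund) is not derivable from the premises, so it does not yield O(inspect_protocol).
No premise or chain of K-axiom applications forces O(inspect_protocol), and none forces O(¬inspect_protocol). So inspect_protocol is neither obligatory nor forbidden under these norms.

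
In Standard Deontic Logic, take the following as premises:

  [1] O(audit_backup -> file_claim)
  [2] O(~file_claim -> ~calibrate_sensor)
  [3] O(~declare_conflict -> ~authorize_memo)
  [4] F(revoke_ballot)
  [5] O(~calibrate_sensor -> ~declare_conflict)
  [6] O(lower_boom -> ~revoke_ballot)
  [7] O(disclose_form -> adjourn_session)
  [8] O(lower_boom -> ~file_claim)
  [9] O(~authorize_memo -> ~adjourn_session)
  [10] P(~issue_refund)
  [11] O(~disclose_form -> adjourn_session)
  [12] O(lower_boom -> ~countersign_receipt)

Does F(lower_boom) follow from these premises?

Premises 11 and 7 are O(~disclose_form -> adjourn_session) and O(disclose_form -> adjourn_session); every ideal world satisfies ~disclose_form or disclose_form, so in either case adjourn_session holds — hence O(adjourn_session).
Premise 9 is O(~authorize_memo -> ~adjourn_session); contrapositively O(adjourn_session -> authorize_memo). Since O(adjourn_session) holds, K gives O(authorize_memo).
The contrapositive of premise 3 (O(~declare_conflict -> ~authorize_memo)) is O(authorize_memo -> declare_conflict), and O(authorize_memo) is already established, so O(declare_conflict).
The contrapositive of premise 5 (O(~calibrate_sensor -> ~declare_conflict)) is O(declare_conflict -> calibrate_sensor), and O(declare_conflict) is already established, so O(calibrate_sensor).
Premise 2, O(~file_claim -> ~calibrate_sensor), contraposes to O(calibrate_sensor -> file_claim); with O(calibrate_sensor) we get O(file_claim).
Premise 8 is O(lower_boom -> ~file_claim); contrapositively O(file_claim -> ~lower_boom). Since O(file_claim) holds, K gives O(~lower_boom).
Premises 1, 4, 6, 10, 12 do not contribute to this derivation.
So O(~lower_boom) holds, i.e. F(lower_boom). The claim follows.

Yes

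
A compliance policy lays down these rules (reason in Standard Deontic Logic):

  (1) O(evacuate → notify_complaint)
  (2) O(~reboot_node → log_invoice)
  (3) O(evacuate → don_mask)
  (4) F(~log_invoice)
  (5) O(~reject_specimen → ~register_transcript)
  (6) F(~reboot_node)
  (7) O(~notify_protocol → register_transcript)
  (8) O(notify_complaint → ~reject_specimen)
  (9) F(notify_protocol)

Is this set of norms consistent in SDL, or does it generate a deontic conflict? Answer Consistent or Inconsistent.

Premise 2 is O(~reboot_node → log_invoice); even if O(log_invoice) held, inferring O(~reboot_node) would be affirming the consequent — invalid.
So O(~reboot_node) is not derivable, and the apparent clash with O(reboot_node) does not arise.
A world satisfying every obligation exists (e.g. don_mask=false, evacuate=false, log_invoice=true, notify_complaint=false, notify_protocol=false, reboot_node=true, register_transcript=true, reject_specimen=true); no atom is both obligatory and forbidden, so the set is consistent.

Consistent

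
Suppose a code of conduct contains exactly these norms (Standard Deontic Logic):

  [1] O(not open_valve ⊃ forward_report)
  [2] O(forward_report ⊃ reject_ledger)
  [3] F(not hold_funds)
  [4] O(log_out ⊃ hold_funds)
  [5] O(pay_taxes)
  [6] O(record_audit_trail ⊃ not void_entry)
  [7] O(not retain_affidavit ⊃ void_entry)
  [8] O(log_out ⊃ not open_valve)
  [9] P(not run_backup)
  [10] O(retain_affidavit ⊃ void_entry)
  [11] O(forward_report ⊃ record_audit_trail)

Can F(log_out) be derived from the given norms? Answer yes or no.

Yes

Premises 10 and 7 are O(retain_affidavit ⊃ void_entry) and O(not retain_affidavit ⊃ void_entry); every ideal world satisfies retain_affidavit or not retain_affidavit, so in either case void_entry holds — hence O(void_entry).
Premise 6 is O(record_audit_trail ⊃ not void_entry); contrapositively O(void_entry ⊃ not record_audit_trail). Since O(void_entry) holds, K gives O(not record_audit_trail).
The contrapositive of premise 11 (O(forward_report ⊃ record_audit_trail)) is O(not record_audit_trail ⊃ not forward_report), and O(not record_audit_trail) is already established, so O(not forward_report).
Premise 1, O(not open_valve ⊃ forward_report), contraposes to O(not forward_report ⊃ open_valve); with O(not forward_report) we get O(open_valve).
Premise 8, O(log_out ⊃ not open_valve), contraposes to O(open_valve ⊃ not log_out); with O(open_valve) we get O(not log_out).
Premises 2, 3, 4, 5, 9 do not contribute to this derivation.
So O(not log_out) holds, i.e. F(log_out). The claim follows.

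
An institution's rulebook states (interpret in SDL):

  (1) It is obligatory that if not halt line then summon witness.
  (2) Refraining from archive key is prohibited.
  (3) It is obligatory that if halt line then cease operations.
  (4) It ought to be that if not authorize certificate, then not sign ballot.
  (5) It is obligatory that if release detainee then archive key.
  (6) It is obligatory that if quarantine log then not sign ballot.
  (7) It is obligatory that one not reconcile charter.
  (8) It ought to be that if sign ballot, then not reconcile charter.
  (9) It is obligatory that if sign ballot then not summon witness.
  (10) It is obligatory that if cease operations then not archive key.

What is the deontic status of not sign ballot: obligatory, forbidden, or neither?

Premise 2, F(¬archive_key), is equivalent to O(archive_key).
Premise 10 is O(cease_operations → ¬archive_key); contrapositively O(archive_key → ¬cease_operations). Since O(archive_key) holds, K gives O(¬cease_operations).
Premise 3 is O(halt_line → cease_operations); contrapositively O(¬cease_operations → ¬halt_line). Since O(¬cease_operations) holds, K gives O(¬halt_line).
Premise 1 is O(¬halt_line → summon_witness); since O(¬halt_line), deontic closure gives O(summon_witness).
Premise 9 is O(sign_ballot → ¬summon_witness); contrapositively O(summon_witness → ¬sign_ballot). Since O(summon_witness) holds, K gives O(¬sign_ballot).
Premises 4, 5, 6, 7, 8 do not contribute to this derivation.
Hence ¬sign_ballot is obligatory.

Obligatory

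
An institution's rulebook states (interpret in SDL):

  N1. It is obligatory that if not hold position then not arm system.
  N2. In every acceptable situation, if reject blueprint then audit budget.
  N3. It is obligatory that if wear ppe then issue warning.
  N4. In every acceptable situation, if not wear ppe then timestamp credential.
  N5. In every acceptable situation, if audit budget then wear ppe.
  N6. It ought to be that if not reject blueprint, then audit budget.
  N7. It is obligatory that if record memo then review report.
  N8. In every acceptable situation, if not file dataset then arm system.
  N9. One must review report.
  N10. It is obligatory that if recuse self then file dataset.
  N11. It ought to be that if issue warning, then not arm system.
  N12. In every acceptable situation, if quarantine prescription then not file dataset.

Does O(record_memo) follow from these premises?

Premise 7 is O(record_memo → review_report); even if O(review_report) held, inferring O(record_memo) would be affirming the consequent — invalid.
No other premise forces O(record_memo). An ideal world satisfying every premise can still have record_memo false, so O(record_memo) is not derivable.

No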